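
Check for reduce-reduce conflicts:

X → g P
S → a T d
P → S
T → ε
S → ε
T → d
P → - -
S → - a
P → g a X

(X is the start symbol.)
No reduce-reduce conflicts

Augment with X' → X and build the canonical LR(0) collection (I0 = CLOSURE({[X' → . X]}), then GOTO on every symbol after a dot until no new states appear). It has 15 states:
  I0: { [X → . g P], [X' → . X] }  — shift
  I1: { [X' → X .] }  — accept
  I2: { [P → . - -], [P → . S], [P → . g a X], [S → . - a], [S → . a T d], [S → .], [X → g . P] }  — shift, reduce
  I3: { [P → - . -], [S → - . a] }  — shift
  I4: { [X → g P .] }  — reduce
  I5: { [P → S .] }  — reduce
  I6: { [S → a . T d], [T → . d], [T → .] }  — shift, reduce
  I7: { [P → g . a X] }  — shift
  I8: { [P → g a . X], [X → . g P] }  — shift
  I9: { [P → g a X .] }  — reduce
  I10: { [S → a T . d] }  — shift
  I11: { [T → d .] }  — reduce
  I12: { [S → a T d .] }  — reduce
  I13: { [P → - - .] }  — reduce
  I14: { [S → - a .] }  — reduce

No state contains more than one complete item.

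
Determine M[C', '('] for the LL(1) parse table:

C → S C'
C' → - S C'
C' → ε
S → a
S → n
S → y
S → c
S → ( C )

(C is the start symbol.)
To find M[C', '('], we find productions for C' where '(' is in the predict set (PREDICT(N → α) = (FIRST(α) \ {ε}) ∪ (FOLLOW(N) if α ⇒* ε)).

Relevant sets:
  FOLLOW(C') = { $, ')' }

C' → - S C': PREDICT = { '-' }
C' → ε: PREDICT = { $, ')' }

M[C', '('] is empty (no production applies)

Answer: Empty (error entry)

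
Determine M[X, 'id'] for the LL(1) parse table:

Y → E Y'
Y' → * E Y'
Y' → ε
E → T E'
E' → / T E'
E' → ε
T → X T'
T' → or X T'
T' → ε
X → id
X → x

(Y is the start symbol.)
To find M[X, 'id'], we find productions for X where 'id' is in the predict set (PREDICT(N → α) = (FIRST(α) \ {ε}) ∪ (FOLLOW(N) if α ⇒* ε)).

X → id: PREDICT = { 'id' }
  'id' is in predict set, so this production goes in M[X, 'id']
X → x: PREDICT = { 'x' }

M[X, 'id'] = X → id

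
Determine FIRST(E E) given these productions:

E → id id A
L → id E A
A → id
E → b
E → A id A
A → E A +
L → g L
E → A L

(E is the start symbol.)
{ 'b', 'id' }

FIRST sets of the non-terminals involved (from the grammar, by fixed-point iteration):
  FIRST(E) = { 'b', 'id' }

To compute FIRST(E E), process the symbols left to right:
Symbol E is a non-terminal. Add FIRST(E) \ {ε} = { 'b', 'id' }
E is not nullable (ε ∉ FIRST(E)), so stop here.
FIRST(E E) = { 'b', 'id' }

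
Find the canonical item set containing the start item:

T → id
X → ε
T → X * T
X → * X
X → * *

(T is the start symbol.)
{ [T → . X * T], [T → . id], [T' → . T], [X → . * *], [X → . * X], [X → .] }

First, augment the grammar with T' → T
I₀ = CLOSURE({ [T' → . T] }):
  [T' → . T] has the dot before T: add [T → . id], [T → . X * T]
  [T → . X * T] has the dot before X: add [X → .], [X → . * X], [X → . * *]
No further items can be added.

I₀ = { [T → . X * T], [T → . id], [T' → . T], [X → . * *], [X → . * X], [X → .] }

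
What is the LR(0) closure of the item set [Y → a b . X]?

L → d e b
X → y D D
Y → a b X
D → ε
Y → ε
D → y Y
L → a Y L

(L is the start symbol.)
To compute CLOSURE, for each item [A → α.Bβ] where B is a non-terminal, add [B → .γ] for all productions B → γ; repeat for the newly added items until nothing changes.

Start with: [Y → a b . X]
  [Y → a b . X] has the dot before X: add [X → . y D D]
No further items can be added.

CLOSURE = { [X → . y D D], [Y → a b . X] }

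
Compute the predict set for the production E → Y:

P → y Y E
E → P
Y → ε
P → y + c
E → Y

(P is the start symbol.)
{ $ }

PREDICT(E → Y) = (FIRST(RHS) \ {ε}) ∪ (FOLLOW(E) if ε ∈ FIRST(RHS), i.e. RHS ⇒* ε)
FIRST(Y) = { ε }
FIRST(Y) = { ε }
ε ∈ FIRST(Y) (the right-hand side is nullable), so add FOLLOW(E) = { $ }
PREDICT(E → Y) = { $ }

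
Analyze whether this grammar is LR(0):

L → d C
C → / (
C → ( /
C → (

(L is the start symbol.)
No. Shift-reduce conflict between [C → ( .] and [C → ( . /]

A grammar is LR(0) if no state in the canonical LR(0) collection has:
  - both a shift item (dot before a terminal) and a complete item (shift-reduce conflict), or
  - two or more complete items (reduce-reduce conflict; the accept item [L' → L .] counts as a complete item here).

Augment with L' → L and build the canonical LR(0) collection (I0 = CLOSURE({[L' → . L]}), then GOTO on every symbol after a dot until no new states appear). It has 8 states:
  I0: { [L → . d C], [L' → . L] }  — shift
  I1: { [L' → L .] }  — accept
  I2: { [C → . ( /], [C → . (], [C → . / (], [L → d . C] }  — shift
  I3: { [C → ( . /], [C → ( .] }  — shift, reduce
  I4: { [C → / . (] }  — shift
  I5: { [L → d C .] }  — reduce
  I6: { [C → / ( .] }  — reduce
  I7: { [C → ( / .] }  — reduce

Conflict in state I3:
  Shift-reduce conflict between [C → ( .] and [C → ( . /]
So the grammar is NOT LR(0).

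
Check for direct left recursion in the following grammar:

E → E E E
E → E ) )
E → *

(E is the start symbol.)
Direct left recursion occurs when N → N α for some non-terminal N (the right-hand side begins with the left-hand side itself).

E → E E E: LEFT RECURSIVE (starts with E)
E → E ) ): LEFT RECURSIVE (starts with E)
E → *: starts with '*'

The grammar has direct left recursion on: E.

Answer: Yes, E is left-recursive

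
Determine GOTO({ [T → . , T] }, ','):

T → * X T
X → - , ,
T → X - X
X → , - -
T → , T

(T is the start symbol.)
{ [T → , . T], [T → . * X T], [T → . , T], [T → . X - X], [X → . , - -], [X → . - , ,] }

GOTO(I, ',') = CLOSURE({ [A → αX.β] : [A → α.Xβ] ∈ I, X = ',' })

Items with dot before ',', with the dot advanced:
  [T → . , T] → [T → , . T]
Closure of the advanced items:
  [T → , . T] has the dot before T: add [T → . * X T], [T → . X - X], [T → . , T]
  [T → . X - X] has the dot before X: add [X → . - , ,], [X → . , - -]

GOTO = { [T → , . T], [T → . * X T], [T → . , T], [T → . X - X], [X → . , - -], [X → . - , ,] }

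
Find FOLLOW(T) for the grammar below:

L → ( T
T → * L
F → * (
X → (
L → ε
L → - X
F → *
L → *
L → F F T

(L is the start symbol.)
In L → ( T: T is at the end, add FOLLOW(L)
In L → F F T: T is at the end, add FOLLOW(L)

The FOLLOW sets referred to above (computed the same way, to a fixed point):
  FOLLOW(L) = { $ }

Taking the union: FOLLOW(T) = { $ }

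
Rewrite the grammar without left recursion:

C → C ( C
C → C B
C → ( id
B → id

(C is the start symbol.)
C is directly left-recursive. The standard transformation for
  A → A α₁ | ... | A α_m | β₁ | ... | β_n
is
  A  → β₁ A' | ... | β_n A'
  A' → α₁ A' | ... | α_m A' | ε

C → ( id becomes C → ( id C'
C → C ( C becomes C' → ( C C'
C → C B becomes C' → B C'
Add C' → ε

Productions for other non-terminals are unchanged:
  B → id

Resulting grammar:
C → ( id C'
C' → ( C C'
C' → B C'
C' → ε
B → id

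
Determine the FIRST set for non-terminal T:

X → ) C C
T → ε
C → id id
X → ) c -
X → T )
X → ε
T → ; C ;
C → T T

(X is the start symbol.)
From T → ε:
  - ε-production, so ε ∈ FIRST(T)
From T → ; C ;:
  - ';' is a terminal: add ';' and stop

Collecting: FIRST(T) = { ';', ε }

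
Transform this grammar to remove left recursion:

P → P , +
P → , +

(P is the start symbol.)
P is directly left-recursive. The standard transformation for
  A → A α₁ | ... | A α_m | β₁ | ... | β_n
is
  A  → β₁ A' | ... | β_n A'
  A' → α₁ A' | ... | α_m A' | ε

P → , + becomes P → , + P'
P → P , + becomes P' → , + P'
Add P' → ε

Resulting grammar:
P → , + P'
P' → , + P'
P' → ε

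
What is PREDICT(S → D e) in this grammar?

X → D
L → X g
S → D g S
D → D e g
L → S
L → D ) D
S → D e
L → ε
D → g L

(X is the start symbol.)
{ 'g' }

PREDICT(S → D e) = (FIRST(RHS) \ {ε}) ∪ (FOLLOW(S) if ε ∈ FIRST(RHS), i.e. RHS ⇒* ε)
FIRST(D) = { 'g' }
FIRST(D e) = { 'g' }
ε ∉ FIRST(D e), so FOLLOW(S) is not added.
PREDICT(S → D e) = { 'g' }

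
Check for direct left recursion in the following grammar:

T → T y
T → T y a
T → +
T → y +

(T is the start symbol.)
Direct left recursion occurs when N → N α for some non-terminal N (the right-hand side begins with the left-hand side itself).

T → T y: LEFT RECURSIVE (starts with T)
T → T y a: LEFT RECURSIVE (starts with T)
T → +: starts with '+'
T → y +: starts with y

The grammar has direct left recursion on: T.

Answer: Yes, T is left-recursive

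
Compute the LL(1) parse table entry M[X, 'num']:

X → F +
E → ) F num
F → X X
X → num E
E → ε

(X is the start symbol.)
X → F +, X → num E

To find M[X, 'num'], we find productions for X where 'num' is in the predict set (PREDICT(N → α) = (FIRST(α) \ {ε}) ∪ (FOLLOW(N) if α ⇒* ε)).

Relevant sets:
  FIRST(F) = { 'num' }

X → F +: PREDICT = { 'num' }
  'num' is in predict set, so this production goes in M[X, 'num']
X → num E: PREDICT = { 'num' }
  'num' is in predict set, so this production goes in M[X, 'num']

M[X, 'num'] = X → F +, X → num E  (a multiply-defined cell — the grammar is not LL(1))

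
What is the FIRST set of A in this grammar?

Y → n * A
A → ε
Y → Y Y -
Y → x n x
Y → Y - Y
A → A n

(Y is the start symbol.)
From A → ε:
  - ε-production, so ε ∈ FIRST(A)
From A → A n:
  - A is the symbol being defined: contributes nothing new
    A is nullable, so continue to the next symbol
  - n is a terminal: add 'n' and stop

Collecting: FIRST(A) = { 'n', ε }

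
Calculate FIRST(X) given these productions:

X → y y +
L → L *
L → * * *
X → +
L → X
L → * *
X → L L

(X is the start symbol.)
{ '*', '+', 'y' }

To compute FIRST(X), examine every production with X on the left-hand side, reading each right-hand side left to right until a non-nullable symbol is reached.

FIRST sets of the other non-terminals involved (by the same procedure, iterated to a fixed point):
  FIRST(L) = { '*', '+', 'y' }

From X → y y +:
  - y is a terminal: add 'y' and stop
From X → +:
  - '+' is a terminal: add '+' and stop
From X → L L:
  - L is a non-terminal: add FIRST(L) \ {ε} = { '*', '+', 'y' }
    L is not nullable, so stop

Collecting: FIRST(X) = { '*', '+', 'y' }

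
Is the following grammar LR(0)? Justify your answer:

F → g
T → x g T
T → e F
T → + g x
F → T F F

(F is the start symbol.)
Augment with F' → F and build the canonical LR(0) collection (I0 = CLOSURE({[F' → . F]}), then GOTO on every symbol after a dot until no new states appear). It has 14 states:
  I0: { [F → . T F F], [F → . g], [F' → . F], [T → . + g x], [T → . e F], [T → . x g T] }  — shift
  I1: { [T → + . g x] }  — shift
  I2: { [F' → F .] }  — accept
  I3: { [F → . T F F], [F → . g], [F → T . F F], [T → . + g x], [T → . e F], [T → . x g T] }  — shift
  I4: { [F → . T F F], [F → . g], [T → . + g x], [T → . e F], [T → . x g T], [T → e . F] }  — shift
  I5: { [F → g .] }  — reduce
  I6: { [T → x . g T] }  — shift
  I7: { [T → . + g x], [T → . e F], [T → . x g T], [T → x g . T] }  — shift
  I8: { [T → x g T .] }  — reduce
  I9: { [T → e F .] }  — reduce
  I10: { [F → . T F F], [F → . g], [F → T F . F], [T → . + g x], [T → . e F], [T → . x g T] }  — shift
  I11: { [F → T F F .] }  — reduce
  I12: { [T → + g . x] }  — shift
  I13: { [T → + g x .] }  — reduce

Every state is either a pure shift/goto state or contains exactly one complete item and nothing to shift — no conflicts. The grammar is LR(0).

Answer: Yes, the grammar is LR(0)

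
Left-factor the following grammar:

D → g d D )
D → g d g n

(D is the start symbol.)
D → g d D'
D' → D )
D' → g n

Left-factoring transforms A → αβ₁ | αβ₂ into A → αA' and A' → β₁ | β₂
(α is the longest common prefix among the alternatives). Repeat until
no nonterminal has two alternatives with a common prefix.

Round 1: D has alternatives sharing prefix 'g d'. Introduce D': D → g d D'
  Add: D' → D )
  Add: D' → g n

No remaining common prefixes — done.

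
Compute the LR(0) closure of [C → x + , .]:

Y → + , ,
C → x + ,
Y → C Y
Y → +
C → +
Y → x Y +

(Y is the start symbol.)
{ [C → x + , .] }

To compute CLOSURE, for each item [A → α.Bβ] where B is a non-terminal, add [B → .γ] for all productions B → γ; repeat for the newly added items until nothing changes.

Start with: [C → x + , .]
The dot is at the end, so nothing is added.

CLOSURE = { [C → x + , .] }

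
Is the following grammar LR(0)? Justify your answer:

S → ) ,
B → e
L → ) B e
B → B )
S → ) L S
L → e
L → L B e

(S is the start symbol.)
Augment with S' → S and build the canonical LR(0) collection (I0 = CLOSURE({[S' → . S]}), then GOTO on every symbol after a dot until no new states appear). It has 14 states:
  I0: { [S → . ) ,], [S → . ) L S], [S' → . S] }  — shift
  I1: { [L → . ) B e], [L → . L B e], [L → . e], [S → ) . ,], [S → ) . L S] }  — shift
  I2: { [S' → S .] }  — accept
  I3: { [B → . B )], [B → . e], [L → ) . B e] }  — shift
  I4: { [S → ) , .] }  — reduce
  I5: { [B → . B )], [B → . e], [L → L . B e], [S → ) L . S], [S → . ) ,], [S → . ) L S] }  — shift
  I6: { [L → e .] }  — reduce
  I7: { [B → B . )], [L → L B . e] }  — shift
  I8: { [S → ) L S .] }  — reduce
  I9: { [B → e .] }  — reduce
  I10: { [B → B ) .] }  — reduce
  I11: { [L → L B e .] }  — reduce
  I12: { [B → B . )], [L → ) B . e] }  — shift
  I13: { [L → ) B e .] }  — reduce

Every state is either a pure shift/goto state or contains exactly one complete item and nothing to shift — no conflicts. The grammar is LR(0).

Answer: Yes, the grammar is LR(0)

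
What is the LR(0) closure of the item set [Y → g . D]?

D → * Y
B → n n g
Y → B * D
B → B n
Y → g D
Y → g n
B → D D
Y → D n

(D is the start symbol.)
{ [D → . * Y], [Y → g . D] }

To compute CLOSURE, for each item [A → α.Bβ] where B is a non-terminal, add [B → .γ] for all productions B → γ; repeat for the newly added items until nothing changes.

Start with: [Y → g . D]
  [Y → g . D] has the dot before D: add [D → . * Y]
No further items can be added.

CLOSURE = { [D → . * Y], [Y → g . D] }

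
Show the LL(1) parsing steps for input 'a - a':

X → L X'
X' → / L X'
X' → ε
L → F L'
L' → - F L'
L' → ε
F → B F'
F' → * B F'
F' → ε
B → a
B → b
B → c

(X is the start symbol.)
LL(1) parsing maintains a stack (initially the start symbol over $) and the input. At each step: if the stack top is a terminal, match it against the current input token; if it is a non-terminal N, replace it with the RHS of M[N, lookahead] (the unique production whose predict set contains the lookahead).

Stack is shown with the top on the left.

Stack         Input    Action
-----------------------------
X $           a - a $  output X → L X'
L X' $        a - a $  output L → F L'
F L' X' $     a - a $  output F → B F'
B F' L' X' $  a - a $  output B → a
a F' L' X' $  a - a $  match 'a'
F' L' X' $    - a $    output F' → ε
L' X' $       - a $    output L' → - F L'
- F L' X' $   - a $    match '-'
F L' X' $     a $      output F → B F'
B F' L' X' $  a $      output B → a
a F' L' X' $  a $      match 'a'
F' L' X' $    $        output F' → ε
L' X' $       $        output L' → ε
X' $          $        output X' → ε
$             $        accept

The string is accepted.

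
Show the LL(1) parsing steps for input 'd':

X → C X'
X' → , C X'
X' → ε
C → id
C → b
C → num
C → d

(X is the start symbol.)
LL(1) parsing maintains a stack (initially the start symbol over $) and the input. At each step: if the stack top is a terminal, match it against the current input token; if it is a non-terminal N, replace it with the RHS of M[N, lookahead] (the unique production whose predict set contains the lookahead).

Stack is shown with the top on the left.

Stack   Input  Action
---------------------
X $     d $    output X → C X'
C X' $  d $    output C → d
d X' $  d $    match 'd'
X' $    $      output X' → ε
$       $      accept

The string is accepted.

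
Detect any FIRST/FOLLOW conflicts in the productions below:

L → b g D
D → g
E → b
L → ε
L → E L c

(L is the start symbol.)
A FIRST/FOLLOW conflict occurs when a non-terminal N has a nullable alternative N → β (β ⇒* ε) and another alternative N → α with FIRST(α) ∩ FOLLOW(N) ≠ ∅: on such a lookahead the parser cannot decide between expanding α and letting N vanish via β.

Nullable non-terminals: L.
FIRST sets used below: FIRST(E) = { 'b' }

L: nullable alternative(s) L → ε; FOLLOW(L) = { $, 'c' }
  L → b g D: FIRST \ {ε} = { 'b' } — disjoint from FOLLOW(L)
  L → ε: FIRST \ {ε} = { } — this is the only nullable alternative, skip
  L → E L c: FIRST \ {ε} = { 'b' } — disjoint from FOLLOW(L)

D, E have no nullable alternative, so no FIRST/FOLLOW check is needed there.

No FIRST/FOLLOW conflicts found.

Answer: No FIRST/FOLLOW conflicts.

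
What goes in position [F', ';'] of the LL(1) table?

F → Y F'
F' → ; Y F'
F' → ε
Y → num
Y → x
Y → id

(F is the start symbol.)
To find M[F', ';'], we find productions for F' where ';' is in the predict set (PREDICT(N → α) = (FIRST(α) \ {ε}) ∪ (FOLLOW(N) if α ⇒* ε)).

Relevant sets:
  FOLLOW(F') = { $ }

F' → ; Y F': PREDICT = { ';' }
  ';' is in predict set, so this production goes in M[F', ';']
F' → ε: PREDICT = { $ }

M[F', ';'] = F' → ; Y F'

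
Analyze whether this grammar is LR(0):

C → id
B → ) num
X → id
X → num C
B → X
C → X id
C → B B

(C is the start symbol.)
A grammar is LR(0) if no state in the canonical LR(0) collection has:
  - both a shift item (dot before a terminal) and a complete item (shift-reduce conflict), or
  - two or more complete items (reduce-reduce conflict; the accept item [C' → C .] counts as a complete item here).

Augment with C' → C and build the canonical LR(0) collection (I0 = CLOSURE({[C' → . C]}), then GOTO on every symbol after a dot until no new states appear). It has 13 states:
  I0: { [B → . ) num], [B → . X], [C → . B B], [C → . X id], [C → . id], [C' → . C], [X → . id], [X → . num C] }  — shift
  I1: { [B → ) . num] }  — shift
  I2: { [B → . ) num], [B → . X], [C → B . B], [X → . id], [X → . num C] }  — shift
  I3: { [C' → C .] }  — accept
  I4: { [B → X .], [C → X . id] }  — shift, reduce
  I5: { [C → id .], [X → id .] }  — 2 reduces
  I6: { [B → . ) num], [B → . X], [C → . B B], [C → . X id], [C → . id], [X → . id], [X → . num C], [X → num . C] }  — shift
  I7: { [X → num C .] }  — reduce
  I8: { [C → X id .] }  — reduce
  I9: { [C → B B .] }  — reduce
  I10: { [B → X .] }  — reduce
  I11: { [X → id .] }  — reduce
  I12: { [B → ) num .] }  — reduce

Conflict in state I4:
  Shift-reduce conflict between [B → X .] and [C → X . id]
So the grammar is NOT LR(0).

Answer: No. Shift-reduce conflict between [B → X .] and [C → X . id]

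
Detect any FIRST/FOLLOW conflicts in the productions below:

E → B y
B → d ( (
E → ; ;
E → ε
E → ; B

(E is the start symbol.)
No FIRST/FOLLOW conflicts.

A FIRST/FOLLOW conflict occurs when a non-terminal N has a nullable alternative N → β (β ⇒* ε) and another alternative N → α with FIRST(α) ∩ FOLLOW(N) ≠ ∅: on such a lookahead the parser cannot decide between expanding α and letting N vanish via β.

Nullable non-terminals: E.
FIRST sets used below: FIRST(B) = { 'd' }

E: nullable alternative(s) E → ε; FOLLOW(E) = { $ }
  E → B y: FIRST \ {ε} = { 'd' } — disjoint from FOLLOW(E)
  E → ; ;: FIRST \ {ε} = { ';' } — disjoint from FOLLOW(E)
  E → ε: FIRST \ {ε} = { } — this is the only nullable alternative, skip
  E → ; B: FIRST \ {ε} = { ';' } — disjoint from FOLLOW(E)

B has no nullable alternative, so no FIRST/FOLLOW check is needed there.

No FIRST/FOLLOW conflicts found.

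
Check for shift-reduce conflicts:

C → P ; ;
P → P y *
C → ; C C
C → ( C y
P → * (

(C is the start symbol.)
Augment with C' → C and build the canonical LR(0) collection (I0 = CLOSURE({[C' → . C]}), then GOTO on every symbol after a dot until no new states appear). It has 15 states:
  I0: { [C → . ( C y], [C → . ; C C], [C → . P ; ;], [C' → . C], [P → . * (], [P → . P y *] }  — shift
  I1: { [C → ( . C y], [C → . ( C y], [C → . ; C C], [C → . P ; ;], [P → . * (], [P → . P y *] }  — shift
  I2: { [P → * . (] }  — shift
  I3: { [C → . ( C y], [C → . ; C C], [C → . P ; ;], [C → ; . C C], [P → . * (], [P → . P y *] }  — shift
  I4: { [C' → C .] }  — accept
  I5: { [C → P . ; ;], [P → P . y *] }  — shift
  I6: { [C → P ; . ;] }  — shift
  I7: { [P → P y . *] }  — shift
  I8: { [P → P y * .] }  — reduce
  I9: { [C → P ; ; .] }  — reduce
  I10: { [C → . ( C y], [C → . ; C C], [C → . P ; ;], [C → ; C . C], [P → . * (], [P → . P y *] }  — shift
  I11: { [C → ; C C .] }  — reduce
  I12: { [P → * ( .] }  — reduce
  I13: { [C → ( C . y] }  — shift
  I14: { [C → ( C y .] }  — reduce

No state contains both a complete item and a shift item.

Answer: No shift-reduce conflicts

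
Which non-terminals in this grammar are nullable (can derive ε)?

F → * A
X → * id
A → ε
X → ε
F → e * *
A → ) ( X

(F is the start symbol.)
{ 'A', 'X' }

A non-terminal is nullable if it can derive ε (the empty string): either it has an ε-production, or it has a production whose right-hand side consists entirely of nullable non-terminals.

ε-productions: A → ε, X → ε
So A, X are immediately nullable.
No further non-terminal can be added: every production for the remaining non-terminals contains a terminal or a non-nullable non-terminal.
Nullable = { 'A', 'X' }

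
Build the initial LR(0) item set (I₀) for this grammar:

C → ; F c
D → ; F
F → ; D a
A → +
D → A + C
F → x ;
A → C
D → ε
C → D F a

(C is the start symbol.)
First, augment the grammar with C' → C
I₀ = CLOSURE({ [C' → . C] }):
  [C' → . C] has the dot before C: add [C → . ; F c], [C → . D F a]
  [C → . D F a] has the dot before D: add [D → . ; F], [D → . A + C], [D → .]
  [D → . A + C] has the dot before A: add [A → . +], [A → . C]
No further items can be added.

I₀ = { [A → . +], [A → . C], [C → . ; F c], [C → . D F a], [C' → . C], [D → . ; F], [D → . A + C], [D → .] }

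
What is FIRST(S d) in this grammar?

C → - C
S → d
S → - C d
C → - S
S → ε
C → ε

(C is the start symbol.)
{ '-', 'd' }

FIRST sets of the non-terminals involved (from the grammar, by fixed-point iteration):
  FIRST(S) = { '-', 'd', ε }

To compute FIRST(S d), process the symbols left to right:
Symbol S is a non-terminal. Add FIRST(S) \ {ε} = { '-', 'd' }
S is nullable (ε ∈ FIRST(S)), continue to the next symbol.
Symbol d is a terminal. Add 'd' and stop.
FIRST(S d) = { '-', 'd' }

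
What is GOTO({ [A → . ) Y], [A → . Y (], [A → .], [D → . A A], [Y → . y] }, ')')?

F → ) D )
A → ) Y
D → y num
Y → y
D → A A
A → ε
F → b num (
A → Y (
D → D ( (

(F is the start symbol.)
GOTO(I, ')') = CLOSURE({ [A → αX.β] : [A → α.Xβ] ∈ I, X = ')' })

Items with dot before ')', with the dot advanced:
  [A → . ) Y] → [A → ) . Y]
Closure of the advanced items:
  [A → ) . Y] has the dot before Y: add [Y → . y]

GOTO = { [A → ) . Y], [Y → . y] }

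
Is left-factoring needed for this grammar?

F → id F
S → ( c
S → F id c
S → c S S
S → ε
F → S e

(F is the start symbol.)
No, left-factoring is not needed

Left-factoring is needed when two productions for the same non-terminal
share a common prefix on the right-hand side.

Productions for F:
  F → id F
  F → S e
Productions for S:
  S → ( c
  S → F id c
  S → c S S
  S → ε

No common prefixes found.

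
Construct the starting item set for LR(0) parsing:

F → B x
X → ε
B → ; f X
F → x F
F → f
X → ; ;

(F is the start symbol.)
First, augment the grammar with F' → F
I₀ = CLOSURE({ [F' → . F] }):
  [F' → . F] has the dot before F: add [F → . B x], [F → . x F], [F → . f]
  [F → . B x] has the dot before B: add [B → . ; f X]
No further items can be added.

I₀ = { [B → . ; f X], [F → . B x], [F → . f], [F → . x F], [F' → . F] }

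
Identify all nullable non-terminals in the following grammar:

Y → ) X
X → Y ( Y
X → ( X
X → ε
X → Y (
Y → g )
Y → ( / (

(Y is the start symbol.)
A non-terminal is nullable if it can derive ε (the empty string): either it has an ε-production, or it has a production whose right-hand side consists entirely of nullable non-terminals.

ε-productions: X → ε
So X is immediately nullable.
No further non-terminal can be added: every production for the remaining non-terminals contains a terminal or a non-nullable non-terminal.
Nullable = { 'X' }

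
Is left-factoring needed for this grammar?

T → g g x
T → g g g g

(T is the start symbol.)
Yes, T has productions with common prefix 'g g'

Left-factoring is needed when two productions for the same non-terminal
share a common prefix on the right-hand side.

Productions for T:
  T → g g x
  T → g g g g

Found common prefix 'g g' in productions for T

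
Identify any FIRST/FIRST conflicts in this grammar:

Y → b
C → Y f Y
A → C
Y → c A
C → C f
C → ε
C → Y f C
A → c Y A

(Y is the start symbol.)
A FIRST/FIRST conflict occurs when two productions N → α and N → β for the same non-terminal have FIRST(α) ∩ FIRST(β) ≠ ∅ (with ε ∈ FIRST of a nullable right-hand side, so two nullable alternatives also conflict).

FIRST sets of the non-terminals at (or reachable through a nullable prefix from) the front of some alternative:
  FIRST(Y) = { 'b', 'c' }
  FIRST(C) = { 'b', 'c', 'f', ε }

Productions for Y:
  Y → b: FIRST = { 'b' }
  Y → c A: FIRST = { 'c' }
Productions for C:
  C → Y f Y: FIRST = { 'b', 'c' }
  C → C f: FIRST = { 'b', 'c', 'f' }
  C → ε: FIRST = { ε }
  C → Y f C: FIRST = { 'b', 'c' }
Productions for A:
  A → C: FIRST = { 'b', 'c', 'f', ε }
  A → c Y A: FIRST = { 'c' }

Conflict for C: C → Y f Y and C → C f
  Overlap: { 'b', 'c' }
Conflict for C: C → Y f Y and C → Y f C
  Overlap: { 'b', 'c' }
Conflict for C: C → C f and C → Y f C
  Overlap: { 'b', 'c' }
Conflict for A: A → C and A → c Y A
  Overlap: { 'c' }

Answer: Yes. C → Y f Y / C → C f on { 'b', 'c' }; C → Y f Y / C → Y f C on { 'b', 'c' }; C → C f / C → Y f C on { 'b', 'c' }; A → C / A → c Y A on { 'c' }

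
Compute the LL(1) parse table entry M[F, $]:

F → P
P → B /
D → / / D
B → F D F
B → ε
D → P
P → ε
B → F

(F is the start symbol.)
F → P

To find M[F, $], we find productions for F where $ is in the predict set (PREDICT(N → α) = (FIRST(α) \ {ε}) ∪ (FOLLOW(N) if α ⇒* ε)).

Relevant sets:
  FIRST(P) = { '/', ε }
  FOLLOW(F) = { $, '/' }

F → P: PREDICT = { $, '/' }
  $ is in predict set, so this production goes in M[F, $]

M[F, $] = F → P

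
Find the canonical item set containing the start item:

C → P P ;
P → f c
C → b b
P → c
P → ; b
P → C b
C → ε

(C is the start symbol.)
First, augment the grammar with C' → C
I₀ = CLOSURE({ [C' → . C] }):
  [C' → . C] has the dot before C: add [C → . P P ;], [C → . b b], [C → .]
  [C → . P P ;] has the dot before P: add [P → . f c], [P → . c], [P → . ; b], [P → . C b]
No further items can be added.

I₀ = { [C → . P P ;], [C → . b b], [C → .], [C' → . C], [P → . ; b], [P → . C b], [P → . c], [P → . f c] }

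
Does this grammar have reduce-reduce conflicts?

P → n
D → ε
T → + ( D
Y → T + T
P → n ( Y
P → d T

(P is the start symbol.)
No reduce-reduce conflicts

A reduce-reduce conflict occurs when an LR(0) state has two complete items [A → α .] and [B → β .] — both call for a reduction, and with no lookahead the parser cannot choose between them.

Augment with P' → P and build the canonical LR(0) collection (I0 = CLOSURE({[P' → . P]}), then GOTO on every symbol after a dot until no new states appear). It has 13 states:
  I0: { [P → . d T], [P → . n ( Y], [P → . n], [P' → . P] }  — shift
  I1: { [P' → P .] }  — accept
  I2: { [P → d . T], [T → . + ( D] }  — shift
  I3: { [P → n . ( Y], [P → n .] }  — shift, reduce
  I4: { [P → n ( . Y], [T → . + ( D], [Y → . T + T] }  — shift
  I5: { [T → + . ( D] }  — shift
  I6: { [Y → T . + T] }  — shift
  I7: { [P → n ( Y .] }  — reduce
  I8: { [T → . + ( D], [Y → T + . T] }  — shift
  I9: { [Y → T + T .] }  — reduce
  I10: { [D → .], [T → + ( . D] }  — reduce
  I11: { [T → + ( D .] }  — reduce
  I12: { [P → d T .] }  — reduce

No state contains more than one complete item.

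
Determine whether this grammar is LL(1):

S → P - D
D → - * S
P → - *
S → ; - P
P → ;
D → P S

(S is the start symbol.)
A grammar is LL(1) if for each non-terminal N with multiple productions, the predict sets of those productions are pairwise disjoint, where PREDICT(N → α) = (FIRST(α) \ {ε}) ∪ (FOLLOW(N) if α ⇒* ε).

Relevant sets:
  FIRST(P) = { '-', ';' }

For S:
  PREDICT(S → P '-' D) = { '-', ';' }
  PREDICT(S → ';' '-' P) = { ';' }
For D:
  PREDICT(D → '-' '*' S) = { '-' }
  PREDICT(D → P S) = { '-', ';' }
For P:
  PREDICT(P → '-' '*') = { '-' }
  PREDICT(P → ';') = { ';' }

Conflict found: Predict set conflict for S: { ';' }
The grammar is NOT LL(1).

Answer: No. Predict set conflict for S: { ';' }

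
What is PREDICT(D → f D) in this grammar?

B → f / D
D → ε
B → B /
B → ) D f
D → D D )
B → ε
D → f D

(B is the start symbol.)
PREDICT(D → f D) = (FIRST(RHS) \ {ε}) ∪ (FOLLOW(D) if ε ∈ FIRST(RHS), i.e. RHS ⇒* ε)
FIRST(f D) = { 'f' }
ε ∉ FIRST(f D), so FOLLOW(D) is not added.
PREDICT(D → f D) = { 'f' }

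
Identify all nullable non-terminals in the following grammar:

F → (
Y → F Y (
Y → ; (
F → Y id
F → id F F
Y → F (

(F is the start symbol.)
None

There are no ε-productions, so no non-terminal can derive ε.
No non-terminals are nullable.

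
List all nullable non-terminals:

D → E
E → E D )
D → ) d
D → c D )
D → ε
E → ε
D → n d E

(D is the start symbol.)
{ 'D', 'E' }

A non-terminal is nullable if it can derive ε (the empty string): either it has an ε-production, or it has a production whose right-hand side consists entirely of nullable non-terminals.

ε-productions: D → ε, E → ε
So D, E are immediately nullable.
Every non-terminal is now nullable.
Nullable = { 'D', 'E' }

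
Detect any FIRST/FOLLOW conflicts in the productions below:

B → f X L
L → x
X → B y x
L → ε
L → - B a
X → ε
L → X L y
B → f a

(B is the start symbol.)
Yes. L → X L y with FOLLOW(L) on { 'y' }; X → B y x with FOLLOW(X) on { 'f' }

A FIRST/FOLLOW conflict occurs when a non-terminal N has a nullable alternative N → β (β ⇒* ε) and another alternative N → α with FIRST(α) ∩ FOLLOW(N) ≠ ∅: on such a lookahead the parser cannot decide between expanding α and letting N vanish via β.

Nullable non-terminals: L, X.
FIRST sets used below: FIRST(X) = { 'f', ε }, FIRST(L) = { '-', 'f', 'x', 'y', ε }, FIRST(B) = { 'f' }

L: nullable alternative(s) L → ε; FOLLOW(L) = { $, 'a', 'y' }
  L → x: FIRST \ {ε} = { 'x' } — disjoint from FOLLOW(L)
  L → ε: FIRST \ {ε} = { } — this is the only nullable alternative, skip
  L → - B a: FIRST \ {ε} = { '-' } — disjoint from FOLLOW(L)
  L → X L y: FIRST \ {ε} = { '-', 'f', 'x', 'y' } — overlaps FOLLOW(L) on { 'y' }: CONFLICT

X: nullable alternative(s) X → ε; FOLLOW(X) = { $, '-', 'a', 'f', 'x', 'y' }
  X → B y x: FIRST \ {ε} = { 'f' } — overlaps FOLLOW(X) on { 'f' }: CONFLICT
  X → ε: FIRST \ {ε} = { } — this is the only nullable alternative, skip

B has no nullable alternative, so no FIRST/FOLLOW check is needed there.

So the grammar has 2 FIRST/FOLLOW conflicts (marked CONFLICT above).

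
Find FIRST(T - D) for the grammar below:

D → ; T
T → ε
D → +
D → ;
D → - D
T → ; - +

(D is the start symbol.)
FIRST sets of the non-terminals involved (from the grammar, by fixed-point iteration):
  FIRST(T) = { ';', ε }

To compute FIRST(T - D), process the symbols left to right:
Symbol T is a non-terminal. Add FIRST(T) \ {ε} = { ';' }
T is nullable (ε ∈ FIRST(T)), continue to the next symbol.
Symbol - is a terminal. Add '-' and stop.
FIRST(T - D) = { '-', ';' }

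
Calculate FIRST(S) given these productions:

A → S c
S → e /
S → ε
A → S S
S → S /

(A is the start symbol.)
{ '/', 'e', ε }

From S → e /:
  - e is a terminal: add 'e' and stop
From S → ε:
  - ε-production, so ε ∈ FIRST(S)
From S → S /:
  - S is the symbol being defined: contributes nothing new
    S is nullable, so continue to the next symbol
  - '/' is a terminal: add '/' and stop

Collecting: FIRST(S) = { '/', 'e', ε }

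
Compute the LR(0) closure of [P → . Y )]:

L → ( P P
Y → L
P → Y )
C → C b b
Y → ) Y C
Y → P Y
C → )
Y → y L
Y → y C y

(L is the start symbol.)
{ [L → . ( P P], [P → . Y )], [Y → . ) Y C], [Y → . L], [Y → . P Y], [Y → . y C y], [Y → . y L] }

To compute CLOSURE, for each item [A → α.Bβ] where B is a non-terminal, add [B → .γ] for all productions B → γ; repeat for the newly added items until nothing changes.

Start with: [P → . Y )]
  [P → . Y )] has the dot before Y: add [Y → . L], [Y → . ) Y C], [Y → . P Y], [Y → . y L], [Y → . y C y]
  [Y → . L] has the dot before L: add [L → . ( P P]
  [Y → . P Y] has the dot before P: all P-items already present
No further items can be added.

CLOSURE = { [L → . ( P P], [P → . Y )], [Y → . ) Y C], [Y → . L], [Y → . P Y], [Y → . y C y], [Y → . y L] }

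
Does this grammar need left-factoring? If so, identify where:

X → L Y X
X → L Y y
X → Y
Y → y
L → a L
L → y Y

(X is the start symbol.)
Yes, X has productions with common prefix 'L Y'

Left-factoring is needed when two productions for the same non-terminal
share a common prefix on the right-hand side.

Productions for X:
  X → L Y X
  X → L Y y
  X → Y
Productions for L:
  L → a L
  L → y Y

Found common prefix 'L Y' in productions for X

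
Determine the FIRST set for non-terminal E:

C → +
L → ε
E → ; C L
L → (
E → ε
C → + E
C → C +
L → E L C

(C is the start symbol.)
To compute FIRST(E), examine every production with E on the left-hand side, reading each right-hand side left to right until a non-nullable symbol is reached.

From E → ; C L:
  - ';' is a terminal: add ';' and stop
From E → ε:
  - ε-production, so ε ∈ FIRST(E)

Collecting: FIRST(E) = { ';', ε }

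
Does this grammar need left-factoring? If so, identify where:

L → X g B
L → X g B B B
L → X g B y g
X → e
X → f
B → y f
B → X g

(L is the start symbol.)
Yes, L has productions with common prefix 'X g B'

Left-factoring is needed when two productions for the same non-terminal
share a common prefix on the right-hand side.

Productions for L:
  L → X g B
  L → X g B B B
  L → X g B y g
Productions for X:
  X → e
  X → f
Productions for B:
  B → y f
  B → X g

Found common prefix 'X g B' in productions for L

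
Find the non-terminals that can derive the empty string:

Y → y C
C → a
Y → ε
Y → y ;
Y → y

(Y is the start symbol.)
{ 'Y' }

ε-productions: Y → ε
So Y is immediately nullable.
No further non-terminal can be added: every production for the remaining non-terminals contains a terminal or a non-nullable non-terminal.
Nullable = { 'Y' }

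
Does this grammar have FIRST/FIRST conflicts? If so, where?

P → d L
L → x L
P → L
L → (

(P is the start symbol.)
FIRST sets of the non-terminals at (or reachable through a nullable prefix from) the front of some alternative:
  FIRST(L) = { '(', 'x' }

Productions for P:
  P → d L: FIRST = { 'd' }
  P → L: FIRST = { '(', 'x' }
Productions for L:
  L → x L: FIRST = { 'x' }
  L → (: FIRST = { '(' }

All alternatives of each non-terminal have pairwise disjoint FIRST sets.

Answer: No FIRST/FIRST conflicts.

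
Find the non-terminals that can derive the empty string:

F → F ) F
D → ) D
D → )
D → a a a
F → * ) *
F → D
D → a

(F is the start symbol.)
None

A non-terminal is nullable if it can derive ε (the empty string): either it has an ε-production, or it has a production whose right-hand side consists entirely of nullable non-terminals.

There are no ε-productions, so no non-terminal can derive ε.
No non-terminals are nullable.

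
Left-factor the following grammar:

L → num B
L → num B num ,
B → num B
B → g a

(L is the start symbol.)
L → num B L'
L' → ε
L' → num ,
B → num B
B → g a

Left-factoring transforms A → αβ₁ | αβ₂ into A → αA' and A' → β₁ | β₂
(α is the longest common prefix among the alternatives). Repeat until
no nonterminal has two alternatives with a common prefix.

Round 1: L has alternatives sharing prefix 'num B'. Introduce L': L → num B L'
  Add: L' → ε
  Add: L' → num ,

No remaining common prefixes — done.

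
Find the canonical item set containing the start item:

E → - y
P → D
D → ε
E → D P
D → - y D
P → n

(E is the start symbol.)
{ [D → . - y D], [D → .], [E → . - y], [E → . D P], [E' → . E] }

First, augment the grammar with E' → E
I₀ = CLOSURE({ [E' → . E] }):
  [E' → . E] has the dot before E: add [E → . - y], [E → . D P]
  [E → . D P] has the dot before D: add [D → .], [D → . - y D]
No further items can be added.

I₀ = { [D → . - y D], [D → .], [E → . - y], [E → . D P], [E' → . E] }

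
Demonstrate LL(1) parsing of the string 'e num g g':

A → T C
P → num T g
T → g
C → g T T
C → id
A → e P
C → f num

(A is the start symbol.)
Stack is shown with the top on the left.

Stack      Input        Action
------------------------------
A $        e num g g $  output A → e P
e P $      e num g g $  match 'e'
P $        num g g $    output P → num T g
num T g $  num g g $    match 'num'
T g $      g g $        output T → g
g g $      g g $        match 'g'
g $        g $          match 'g'
$          $            accept

The string is accepted.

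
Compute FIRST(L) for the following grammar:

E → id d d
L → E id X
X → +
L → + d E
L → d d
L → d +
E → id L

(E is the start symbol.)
To compute FIRST(L), examine every production with L on the left-hand side, reading each right-hand side left to right until a non-nullable symbol is reached.

FIRST sets of the other non-terminals involved (by the same procedure, iterated to a fixed point):
  FIRST(E) = { 'id' }

From L → E id X:
  - E is a non-terminal: add FIRST(E) \ {ε} = { 'id' }
    E is not nullable, so stop
From L → + d E:
  - '+' is a terminal: add '+' and stop
From L → d d:
  - d is a terminal: add 'd' and stop
From L → d +:
  - d is a terminal: add 'd' and stop

Collecting: FIRST(L) = { '+', 'd', 'id' }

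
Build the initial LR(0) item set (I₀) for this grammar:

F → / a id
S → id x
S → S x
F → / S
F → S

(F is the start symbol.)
First, augment the grammar with F' → F
I₀ = CLOSURE({ [F' → . F] }):
  [F' → . F] has the dot before F: add [F → . / a id], [F → . / S], [F → . S]
  [F → . S] has the dot before S: add [S → . id x], [S → . S x]
No further items can be added.

I₀ = { [F → . / S], [F → . / a id], [F → . S], [F' → . F], [S → . S x], [S → . id x] }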